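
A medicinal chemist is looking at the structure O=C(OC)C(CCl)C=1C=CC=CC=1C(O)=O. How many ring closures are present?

In SMILES, each pair of matching ring-closure digits denotes one ring-closing bond; the number of such bonds equals the number of independent rings.
Ring-closure bonds here: 1.

1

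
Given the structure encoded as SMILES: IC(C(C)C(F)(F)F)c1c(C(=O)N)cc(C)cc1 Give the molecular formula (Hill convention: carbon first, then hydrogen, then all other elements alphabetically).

Walk through each heavy atom and fill implicit hydrogens from standard valence (C 4, N 3, O 2, S 2, halogen 1); for lowercase aromatic atoms, an aromatic c carries 1 H when it has two neighbours and 0 H with three, and aromatic n carries 0 H:
  atom 1: I (halogen, monovalent) → 0 H
  atom 2: C, bond orders sum to 3 (valence 4) → 1 H
  atom 3: C, bond orders sum to 3 (valence 4) → 1 H
  atom 4: C, bond orders sum to 1 (valence 4) → 3 H
  atom 5: C, bond orders sum to 4 (valence 4) → 0 H
  atom 6: F (halogen, monovalent) → 0 H
  atom 7: F (halogen, monovalent) → 0 H
  atom 8: F (halogen, monovalent) → 0 H
  atom 9: aromatic c, 3 neighbours → 0 H
  atom 10: aromatic c, 3 neighbours → 0 H
  atom 11: C, bond orders sum to 4 (valence 4) → 0 H
  atom 12: O, bond orders sum to 2 (valence 2) → 0 H
  atom 13: N, bond orders sum to 1 (valence 3) → 2 H
  atom 14: aromatic c, 2 neighbours → 1 H
  atom 15: aromatic c, 3 neighbours → 0 H
  atom 16: C, bond orders sum to 1 (valence 4) → 3 H
  atom 17: aromatic c, 2 neighbours → 1 H
  atom 18: aromatic c, 2 neighbours → 1 H
Totals → C:12, H:13, F:3, I:1, N:1, O:1.
In Hill order: C12H13F3INO.

C12H13F3INO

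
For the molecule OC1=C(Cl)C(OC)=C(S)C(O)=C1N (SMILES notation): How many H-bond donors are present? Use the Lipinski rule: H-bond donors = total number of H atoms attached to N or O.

Donors: find every N or O and count the H atoms it carries.
  atom 1 (O): bond orders sum to 1 → 1 H
  atom 6 (O): bond orders sum to 2 → 0 H
  atom 11 (O): bond orders sum to 1 → 1 H
  atom 13 (N): bond orders sum to 1 → 2 H
Lipinski HBD = 4.

4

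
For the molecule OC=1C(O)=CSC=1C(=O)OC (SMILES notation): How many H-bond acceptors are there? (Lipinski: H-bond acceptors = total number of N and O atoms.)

N atoms: 0; O atoms: 4.
Lipinski HBA = 0 + 4 = 4.

4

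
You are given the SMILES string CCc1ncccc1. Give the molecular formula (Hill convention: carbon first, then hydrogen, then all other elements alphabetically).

C7H9N

Walk through each heavy atom and fill implicit hydrogens from standard valence (C 4, N 3, O 2, S 2, halogen 1); for lowercase aromatic atoms, an aromatic c carries 1 H when it has two neighbours and 0 H with three, and aromatic n carries 0 H:
  atom 1: C, bond orders sum to 1 (valence 4) → 3 H
  atom 2: C, bond orders sum to 2 (valence 4) → 2 H
  atom 3: aromatic c, 3 neighbours → 0 H
  atom 4: aromatic n, 2 neighbours → 0 H
  atom 5: aromatic c, 2 neighbours → 1 H
  atom 6: aromatic c, 2 neighbours → 1 H
  atom 7: aromatic c, 2 neighbours → 1 H
  atom 8: aromatic c, 2 neighbours → 1 H
Totals → C:7, H:9, N:1.
In Hill order: C7H9N.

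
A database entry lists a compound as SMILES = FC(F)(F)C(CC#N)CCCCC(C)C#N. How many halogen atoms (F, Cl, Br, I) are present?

Halogen atoms appear at heavy-atom positions 1, 3, 4 (3×F).
Other groups present: 2 nitrile.
Halogen count: 3.

3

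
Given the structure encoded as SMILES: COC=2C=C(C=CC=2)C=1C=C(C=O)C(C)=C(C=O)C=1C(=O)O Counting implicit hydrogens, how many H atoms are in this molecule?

Walk through each heavy atom and fill implicit hydrogens from standard valence (C 4, N 3, O 2, S 2, halogen 1):
  atom 1: C, bond orders sum to 1 (valence 4) → 3 H
  atom 2: O, bond orders sum to 2 (valence 2) → 0 H
  atom 3: C, bond orders sum to 4 (valence 4) → 0 H
  atom 4: C, bond orders sum to 3 (valence 4) → 1 H
  atom 5: C, bond orders sum to 4 (valence 4) → 0 H
  atom 6: C, bond orders sum to 3 (valence 4) → 1 H
  atom 7: C, bond orders sum to 3 (valence 4) → 1 H
  atom 8: C, bond orders sum to 3 (valence 4) → 1 H
  atom 9: C, bond orders sum to 4 (valence 4) → 0 H
  atom 10: C, bond orders sum to 3 (valence 4) → 1 H
  atom 11: C, bond orders sum to 4 (valence 4) → 0 H
  atom 12: C, bond orders sum to 3 (valence 4) → 1 H
  atom 13: O, bond orders sum to 2 (valence 2) → 0 H
  atom 14: C, bond orders sum to 4 (valence 4) → 0 H
  atom 15: C, bond orders sum to 1 (valence 4) → 3 H
  atom 16: C, bond orders sum to 4 (valence 4) → 0 H
  atom 17: C, bond orders sum to 3 (valence 4) → 1 H
  atom 18: O, bond orders sum to 2 (valence 2) → 0 H
  atom 19: C, bond orders sum to 4 (valence 4) → 0 H
  atom 20: C, bond orders sum to 4 (valence 4) → 0 H
  atom 21: O, bond orders sum to 2 (valence 2) → 0 H
  atom 22: O, bond orders sum to 1 (valence 2) → 1 H
Total hydrogens: 14.

14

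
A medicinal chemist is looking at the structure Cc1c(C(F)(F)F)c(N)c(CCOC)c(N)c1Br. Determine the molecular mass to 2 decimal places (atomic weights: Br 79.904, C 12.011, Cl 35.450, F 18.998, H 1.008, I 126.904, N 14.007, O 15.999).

First, the molecular formula is C11H14BrF3N2O (counting implicit H from valence).
  Br: 1 × 79.904 = 79.904
  C: 11 × 12.011 = 132.121
  F: 3 × 18.998 = 56.994
  H: 14 × 1.008 = 14.112
  N: 2 × 14.007 = 28.014
  O: 1 × 15.999 = 15.999
Sum: 1×79.904 + 11×12.011 + 3×18.998 + 14×1.008 + 2×14.007 + 1×15.999 = 327.144 → 327.14 g/mol.

327.14 g/mol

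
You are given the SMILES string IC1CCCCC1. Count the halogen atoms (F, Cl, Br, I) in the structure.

Halogen atoms appear at heavy-atom position 1 (1×I).
Halogen count: 1.

1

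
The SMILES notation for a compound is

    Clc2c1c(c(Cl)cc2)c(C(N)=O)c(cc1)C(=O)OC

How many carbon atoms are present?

Count every carbon token in the SMILES (each C, including those in ring-closure positions and inside branches).
Carbon count: 13.

13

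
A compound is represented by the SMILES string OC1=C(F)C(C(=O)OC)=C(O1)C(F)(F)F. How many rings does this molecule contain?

1

In SMILES, each pair of matching ring-closure digits denotes one ring-closing bond; the number of such bonds equals the number of independent rings.
Ring-closure bonds here: 1.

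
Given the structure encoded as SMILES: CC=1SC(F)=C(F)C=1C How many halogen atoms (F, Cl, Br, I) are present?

Halogen atoms appear at heavy-atom positions 5, 7 (2×F).
Halogen count: 2.

2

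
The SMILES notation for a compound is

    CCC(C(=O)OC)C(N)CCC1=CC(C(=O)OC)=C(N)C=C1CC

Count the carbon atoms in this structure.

18

Count every carbon token in the SMILES (each C, including those in ring-closure positions and inside branches).
Carbon count: 18.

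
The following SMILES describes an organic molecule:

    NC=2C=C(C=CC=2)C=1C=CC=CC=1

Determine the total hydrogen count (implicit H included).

11

Walk through each heavy atom and fill implicit hydrogens from standard valence (C 4, N 3, O 2, S 2, halogen 1):
  atom 1: N, bond orders sum to 1 (valence 3) → 2 H
  atom 2: C, bond orders sum to 4 (valence 4) → 0 H
  atom 3: C, bond orders sum to 3 (valence 4) → 1 H
  atom 4: C, bond orders sum to 4 (valence 4) → 0 H
  atom 5: C, bond orders sum to 3 (valence 4) → 1 H
  atom 6: C, bond orders sum to 3 (valence 4) → 1 H
  atom 7: C, bond orders sum to 3 (valence 4) → 1 H
  atom 8: C, bond orders sum to 4 (valence 4) → 0 H
  atom 9: C, bond orders sum to 3 (valence 4) → 1 H
  atom 10: C, bond orders sum to 3 (valence 4) → 1 H
  atom 11: C, bond orders sum to 3 (valence 4) → 1 H
  atom 12: C, bond orders sum to 3 (valence 4) → 1 H
  atom 13: C, bond orders sum to 3 (valence 4) → 1 H
Total hydrogens: 11.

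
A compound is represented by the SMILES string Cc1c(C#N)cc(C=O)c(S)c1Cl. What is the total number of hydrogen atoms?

6

Walk through each heavy atom and fill implicit hydrogens from standard valence (C 4, N 3, O 2, S 2, halogen 1); for lowercase aromatic atoms, an aromatic c carries 1 H when it has two neighbours and 0 H with three, and aromatic n carries 0 H:
  atom 1: C, bond orders sum to 1 (valence 4) → 3 H
  atom 2: aromatic c, 3 neighbours → 0 H
  atom 3: aromatic c, 3 neighbours → 0 H
  atom 4: C, bond orders sum to 4 (valence 4) → 0 H
  atom 5: N, bond orders sum to 3 (valence 3) → 0 H
  atom 6: aromatic c, 2 neighbours → 1 H
  atom 7: aromatic c, 3 neighbours → 0 H
  atom 8: C, bond orders sum to 3 (valence 4) → 1 H
  atom 9: O, bond orders sum to 2 (valence 2) → 0 H
  atom 10: aromatic c, 3 neighbours → 0 H
  atom 11: S, bond orders sum to 1 (valence 2) → 1 H
  atom 12: aromatic c, 3 neighbours → 0 H
  atom 13: Cl (halogen, monovalent) → 0 H
Total hydrogens: 6.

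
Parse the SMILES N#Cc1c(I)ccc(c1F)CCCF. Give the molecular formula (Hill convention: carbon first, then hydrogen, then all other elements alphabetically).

C10H8F2IN

Walk through each heavy atom and fill implicit hydrogens from standard valence (C 4, N 3, O 2, S 2, halogen 1); for lowercase aromatic atoms, an aromatic c carries 1 H when it has two neighbours and 0 H with three, and aromatic n carries 0 H:
  atom 1: N, bond orders sum to 3 (valence 3) → 0 H
  atom 2: C, bond orders sum to 4 (valence 4) → 0 H
  atom 3: aromatic c, 3 neighbours → 0 H
  atom 4: aromatic c, 3 neighbours → 0 H
  atom 5: I (halogen, monovalent) → 0 H
  atom 6: aromatic c, 2 neighbours → 1 H
  atom 7: aromatic c, 2 neighbours → 1 H
  atom 8: aromatic c, 3 neighbours → 0 H
  atom 9: aromatic c, 3 neighbours → 0 H
  atom 10: F (halogen, monovalent) → 0 H
  atom 11: C, bond orders sum to 2 (valence 4) → 2 H
  atom 12: C, bond orders sum to 2 (valence 4) → 2 H
  atom 13: C, bond orders sum to 2 (valence 4) → 2 H
  atom 14: F (halogen, monovalent) → 0 H
Totals → C:10, H:8, F:2, I:1, N:1.
In Hill order: C10H8F2IN.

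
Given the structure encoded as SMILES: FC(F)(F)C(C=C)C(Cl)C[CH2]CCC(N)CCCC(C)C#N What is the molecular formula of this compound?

C16H26ClF3N2

Walk through each heavy atom and fill implicit hydrogens from standard valence (C 4, N 3, O 2, S 2, halogen 1):
  atom 1: F (halogen, monovalent) → 0 H
  atom 2: C, bond orders sum to 4 (valence 4) → 0 H
  atom 3: F (halogen, monovalent) → 0 H
  atom 4: F (halogen, monovalent) → 0 H
  atom 5: C, bond orders sum to 3 (valence 4) → 1 H
  atom 6: C, bond orders sum to 3 (valence 4) → 1 H
  atom 7: C, bond orders sum to 2 (valence 4) → 2 H
  atom 8: C, bond orders sum to 3 (valence 4) → 1 H
  atom 9: Cl (halogen, monovalent) → 0 H
  atom 10: C, bond orders sum to 2 (valence 4) → 2 H
  atom 11: C with explicit H count 2
  atom 12: C, bond orders sum to 2 (valence 4) → 2 H
  atom 13: C, bond orders sum to 2 (valence 4) → 2 H
  atom 14: C, bond orders sum to 3 (valence 4) → 1 H
  atom 15: N, bond orders sum to 1 (valence 3) → 2 H
  atom 16: C, bond orders sum to 2 (valence 4) → 2 H
  atom 17: C, bond orders sum to 2 (valence 4) → 2 H
  atom 18: C, bond orders sum to 2 (valence 4) → 2 H
  atom 19: C, bond orders sum to 3 (valence 4) → 1 H
  atom 20: C, bond orders sum to 1 (valence 4) → 3 H
  atom 21: C, bond orders sum to 4 (valence 4) → 0 H
  atom 22: N, bond orders sum to 3 (valence 3) → 0 H
Totals → C:16, H:26, Cl:1, F:3, N:2.
In Hill order: C16H26ClF3N2.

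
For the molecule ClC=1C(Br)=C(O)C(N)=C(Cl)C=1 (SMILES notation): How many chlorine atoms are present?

2

Scan the SMILES for Cl atoms (remember two-letter symbols like Cl and Br are single atoms).
Chlorine count: 2.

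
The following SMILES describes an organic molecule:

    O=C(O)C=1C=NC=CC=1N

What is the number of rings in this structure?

In SMILES, each pair of matching ring-closure digits denotes one ring-closing bond; the number of such bonds equals the number of independent rings.
Ring-closure bonds here: 1.

1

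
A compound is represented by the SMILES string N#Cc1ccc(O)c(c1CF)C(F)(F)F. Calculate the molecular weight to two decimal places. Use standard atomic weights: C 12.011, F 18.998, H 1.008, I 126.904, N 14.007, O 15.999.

219.14 g/mol

First, the molecular formula is C9H5F4NO (counting implicit H from valence).
  C: 9 × 12.011 = 108.099
  F: 4 × 18.998 = 75.992
  H: 5 × 1.008 = 5.040
  N: 1 × 14.007 = 14.007
  O: 1 × 15.999 = 15.999
Sum: 9×12.011 + 4×18.998 + 5×1.008 + 1×14.007 + 1×15.999 = 219.137 → 219.14 g/mol.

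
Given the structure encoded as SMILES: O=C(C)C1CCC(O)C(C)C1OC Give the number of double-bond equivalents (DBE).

2

Molecular formula: C10H18O3.
DoU = (2C + 2 + N − H − X) / 2, where X is the halogen count and O/S are ignored.
    = (2·10 + 2 + 0 − 18 − 0) / 2 = 4 / 2 = 2.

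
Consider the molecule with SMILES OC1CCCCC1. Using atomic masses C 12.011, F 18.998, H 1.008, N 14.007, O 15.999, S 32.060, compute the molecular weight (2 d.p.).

First, the molecular formula is C6H12O (counting implicit H from valence).
  C: 6 × 12.011 = 72.066
  H: 12 × 1.008 = 12.096
  O: 1 × 15.999 = 15.999
Sum: 6×12.011 + 12×1.008 + 1×15.999 = 100.161 → 100.16 g/mol.

100.16 g/mol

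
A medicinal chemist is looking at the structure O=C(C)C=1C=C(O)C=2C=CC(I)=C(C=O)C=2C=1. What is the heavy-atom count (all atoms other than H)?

Every atom symbol written in the SMILES (organic subset) is one heavy atom; implicit H are not written.
Heavy atoms by element → C:13, I:1, O:3.
Total: 17.

17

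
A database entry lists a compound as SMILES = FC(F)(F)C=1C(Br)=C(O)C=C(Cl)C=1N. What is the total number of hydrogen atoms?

4

Walk through each heavy atom and fill implicit hydrogens from standard valence (C 4, N 3, O 2, S 2, halogen 1):
  atom 1: F (halogen, monovalent) → 0 H
  atom 2: C, bond orders sum to 4 (valence 4) → 0 H
  atom 3: F (halogen, monovalent) → 0 H
  atom 4: F (halogen, monovalent) → 0 H
  atom 5: C, bond orders sum to 4 (valence 4) → 0 H
  atom 6: C, bond orders sum to 4 (valence 4) → 0 H
  atom 7: Br (halogen, monovalent) → 0 H
  atom 8: C, bond orders sum to 4 (valence 4) → 0 H
  atom 9: O, bond orders sum to 1 (valence 2) → 1 H
  atom 10: C, bond orders sum to 3 (valence 4) → 1 H
  atom 11: C, bond orders sum to 4 (valence 4) → 0 H
  atom 12: Cl (halogen, monovalent) → 0 H
  atom 13: C, bond orders sum to 4 (valence 4) → 0 H
  atom 14: N, bond orders sum to 1 (valence 3) → 2 H
Total hydrogens: 4.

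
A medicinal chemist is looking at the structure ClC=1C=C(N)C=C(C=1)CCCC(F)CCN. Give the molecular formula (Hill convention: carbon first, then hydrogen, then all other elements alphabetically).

Walk through each heavy atom and fill implicit hydrogens from standard valence (C 4, N 3, O 2, S 2, halogen 1):
  atom 1: Cl (halogen, monovalent) → 0 H
  atom 2: C, bond orders sum to 4 (valence 4) → 0 H
  atom 3: C, bond orders sum to 3 (valence 4) → 1 H
  atom 4: C, bond orders sum to 4 (valence 4) → 0 H
  atom 5: N, bond orders sum to 1 (valence 3) → 2 H
  atom 6: C, bond orders sum to 3 (valence 4) → 1 H
  atom 7: C, bond orders sum to 4 (valence 4) → 0 H
  atom 8: C, bond orders sum to 3 (valence 4) → 1 H
  atom 9: C, bond orders sum to 2 (valence 4) → 2 H
  atom 10: C, bond orders sum to 2 (valence 4) → 2 H
  atom 11: C, bond orders sum to 2 (valence 4) → 2 H
  atom 12: C, bond orders sum to 3 (valence 4) → 1 H
  atom 13: F (halogen, monovalent) → 0 H
  atom 14: C, bond orders sum to 2 (valence 4) → 2 H
  atom 15: C, bond orders sum to 2 (valence 4) → 2 H
  atom 16: N, bond orders sum to 1 (valence 3) → 2 H
Totals → C:12, H:18, Cl:1, F:1, N:2.
In Hill order: C12H18ClFN2.

C12H18ClFN2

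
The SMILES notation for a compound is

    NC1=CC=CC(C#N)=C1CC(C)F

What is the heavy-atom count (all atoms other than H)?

Every atom symbol written in the SMILES (organic subset) is one heavy atom; implicit H are not written.
Heavy atoms by element → C:10, F:1, N:2.
Total: 13.

13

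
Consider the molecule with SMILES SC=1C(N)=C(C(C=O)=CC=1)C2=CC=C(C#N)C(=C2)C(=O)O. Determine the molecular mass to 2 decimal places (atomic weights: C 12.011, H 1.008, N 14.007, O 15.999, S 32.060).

298.32 g/mol

First, the molecular formula is C15H10N2O3S (counting implicit H from valence).
  C: 15 × 12.011 = 180.165
  H: 10 × 1.008 = 10.080
  N: 2 × 14.007 = 28.014
  O: 3 × 15.999 = 47.997
  S: 1 × 32.060 = 32.060
Sum: 15×12.011 + 10×1.008 + 2×14.007 + 3×15.999 + 1×32.060 = 298.316 → 298.32 g/mol.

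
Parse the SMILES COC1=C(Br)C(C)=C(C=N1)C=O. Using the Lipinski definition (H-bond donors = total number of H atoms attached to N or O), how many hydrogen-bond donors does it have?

0

Donors: find every N or O and count the H atoms it carries.
  atom 2 (O): bond orders sum to 2 → 0 H
  atom 10 (N): bond orders sum to 3 → 0 H
  atom 12 (O): bond orders sum to 2 → 0 H
Lipinski HBD = 0.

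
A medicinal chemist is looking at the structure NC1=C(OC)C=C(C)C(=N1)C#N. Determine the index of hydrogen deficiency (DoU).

6

Degree of unsaturation = (number of rings) + (number of π bonds).
Ring closures in the SMILES: 1.
π bonds: 3 double bonds (each 1 DoU), 1 triple bond (each 2 DoU) → 5 DoU from unsaturation.
Total DoU = 1 + 5 = 6.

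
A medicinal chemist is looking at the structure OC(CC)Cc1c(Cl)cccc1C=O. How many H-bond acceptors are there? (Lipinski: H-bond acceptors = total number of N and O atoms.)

N atoms: 0; O atoms: 2.
Lipinski HBA = 0 + 2 = 2.

2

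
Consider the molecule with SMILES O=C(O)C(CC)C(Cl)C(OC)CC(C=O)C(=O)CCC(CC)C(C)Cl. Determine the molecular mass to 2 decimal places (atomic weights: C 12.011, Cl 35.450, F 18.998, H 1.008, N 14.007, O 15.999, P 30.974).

First, the molecular formula is C18H30Cl2O5 (counting implicit H from valence).
  C: 18 × 12.011 = 216.198
  Cl: 2 × 35.450 = 70.900
  H: 30 × 1.008 = 30.240
  O: 5 × 15.999 = 79.995
Sum: 18×12.011 + 2×35.450 + 30×1.008 + 5×15.999 = 397.333 → 397.33 g/mol.

397.33 g/mol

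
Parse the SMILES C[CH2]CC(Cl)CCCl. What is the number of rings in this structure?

In SMILES, each pair of matching ring-closure digits denotes one ring-closing bond; the number of such bonds equals the number of independent rings.
Ring-closure bonds here: 0.

0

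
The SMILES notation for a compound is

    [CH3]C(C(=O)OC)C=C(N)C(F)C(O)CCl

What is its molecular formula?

Walk through each heavy atom and fill implicit hydrogens from standard valence (C 4, N 3, O 2, S 2, halogen 1):
  atom 1: C with explicit H count 3
  atom 2: C, bond orders sum to 3 (valence 4) → 1 H
  atom 3: C, bond orders sum to 4 (valence 4) → 0 H
  atom 4: O, bond orders sum to 2 (valence 2) → 0 H
  atom 5: O, bond orders sum to 2 (valence 2) → 0 H
  atom 6: C, bond orders sum to 1 (valence 4) → 3 H
  atom 7: C, bond orders sum to 3 (valence 4) → 1 H
  atom 8: C, bond orders sum to 4 (valence 4) → 0 H
  atom 9: N, bond orders sum to 1 (valence 3) → 2 H
  atom 10: C, bond orders sum to 3 (valence 4) → 1 H
  atom 11: F (halogen, monovalent) → 0 H
  atom 12: C, bond orders sum to 3 (valence 4) → 1 H
  atom 13: O, bond orders sum to 1 (valence 2) → 1 H
  atom 14: C, bond orders sum to 2 (valence 4) → 2 H
  atom 15: Cl (halogen, monovalent) → 0 H
Totals → C:9, H:15, Cl:1, F:1, N:1, O:3.
In Hill order: C9H15ClFNO3.

C9H15ClFNO3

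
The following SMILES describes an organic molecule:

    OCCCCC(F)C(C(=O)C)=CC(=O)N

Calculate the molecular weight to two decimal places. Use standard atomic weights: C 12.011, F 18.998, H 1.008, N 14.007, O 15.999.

217.24 g/mol

First, the molecular formula is C10H16FNO3 (counting implicit H from valence).
  C: 10 × 12.011 = 120.110
  F: 1 × 18.998 = 18.998
  H: 16 × 1.008 = 16.128
  N: 1 × 14.007 = 14.007
  O: 3 × 15.999 = 47.997
Sum: 10×12.011 + 1×18.998 + 16×1.008 + 1×14.007 + 3×15.999 = 217.240 → 217.24 g/mol.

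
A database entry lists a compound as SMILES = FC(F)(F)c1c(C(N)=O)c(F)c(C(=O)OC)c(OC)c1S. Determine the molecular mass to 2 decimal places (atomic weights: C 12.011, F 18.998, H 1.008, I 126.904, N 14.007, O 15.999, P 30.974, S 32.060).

327.25 g/mol

First, the molecular formula is C11H9F4NO4S (counting implicit H from valence).
  C: 11 × 12.011 = 132.121
  F: 4 × 18.998 = 75.992
  H: 9 × 1.008 = 9.072
  N: 1 × 14.007 = 14.007
  O: 4 × 15.999 = 63.996
  S: 1 × 32.060 = 32.060
Sum: 11×12.011 + 4×18.998 + 9×1.008 + 1×14.007 + 4×15.999 + 1×32.060 = 327.248 → 327.25 g/mol.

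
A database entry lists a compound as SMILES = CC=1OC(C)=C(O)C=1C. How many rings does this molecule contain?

In SMILES, each pair of matching ring-closure digits denotes one ring-closing bond; the number of such bonds equals the number of independent rings.
Ring-closure bonds here: 1.

1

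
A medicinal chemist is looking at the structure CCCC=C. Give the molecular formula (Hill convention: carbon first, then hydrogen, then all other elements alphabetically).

C5H10

Walk through each heavy atom and fill implicit hydrogens from standard valence (C 4, N 3, O 2, S 2, halogen 1):
  atom 1: C, bond orders sum to 1 (valence 4) → 3 H
  atom 2: C, bond orders sum to 2 (valence 4) → 2 H
  atom 3: C, bond orders sum to 2 (valence 4) → 2 H
  atom 4: C, bond orders sum to 3 (valence 4) → 1 H
  atom 5: C, bond orders sum to 2 (valence 4) → 2 H
Totals → C:5, H:10.
In Hill order: C5H10.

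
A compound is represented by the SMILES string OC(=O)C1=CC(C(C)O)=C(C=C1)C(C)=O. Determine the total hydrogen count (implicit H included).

Walk through each heavy atom and fill implicit hydrogens from standard valence (C 4, N 3, O 2, S 2, halogen 1):
  atom 1: O, bond orders sum to 1 (valence 2) → 1 H
  atom 2: C, bond orders sum to 4 (valence 4) → 0 H
  atom 3: O, bond orders sum to 2 (valence 2) → 0 H
  atom 4: C, bond orders sum to 4 (valence 4) → 0 H
  atom 5: C, bond orders sum to 3 (valence 4) → 1 H
  atom 6: C, bond orders sum to 4 (valence 4) → 0 H
  atom 7: C, bond orders sum to 3 (valence 4) → 1 H
  atom 8: C, bond orders sum to 1 (valence 4) → 3 H
  atom 9: O, bond orders sum to 1 (valence 2) → 1 H
  atom 10: C, bond orders sum to 4 (valence 4) → 0 H
  atom 11: C, bond orders sum to 3 (valence 4) → 1 H
  atom 12: C, bond orders sum to 3 (valence 4) → 1 H
  atom 13: C, bond orders sum to 4 (valence 4) → 0 H
  atom 14: C, bond orders sum to 1 (valence 4) → 3 H
  atom 15: O, bond orders sum to 2 (valence 2) → 0 H
Total hydrogens: 12.

12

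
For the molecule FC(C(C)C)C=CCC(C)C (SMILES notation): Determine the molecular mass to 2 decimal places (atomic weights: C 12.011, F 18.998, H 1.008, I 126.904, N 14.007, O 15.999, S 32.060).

First, the molecular formula is C10H19F (counting implicit H from valence).
  C: 10 × 12.011 = 120.110
  F: 1 × 18.998 = 18.998
  H: 19 × 1.008 = 19.152
Sum: 10×12.011 + 1×18.998 + 19×1.008 = 158.260 → 158.26 g/mol.

158.26 g/mol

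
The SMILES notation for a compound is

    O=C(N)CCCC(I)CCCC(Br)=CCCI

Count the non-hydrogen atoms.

17

Every atom symbol written in the SMILES (organic subset) is one heavy atom; implicit H are not written.
Heavy atoms by element → Br:1, C:12, I:2, N:1, O:1.
Total: 17.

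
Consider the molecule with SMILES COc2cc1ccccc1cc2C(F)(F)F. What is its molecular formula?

Walk through each heavy atom and fill implicit hydrogens from standard valence (C 4, N 3, O 2, S 2, halogen 1); for lowercase aromatic atoms, an aromatic c carries 1 H when it has two neighbours and 0 H with three, and aromatic n carries 0 H:
  atom 1: C, bond orders sum to 1 (valence 4) → 3 H
  atom 2: O, bond orders sum to 2 (valence 2) → 0 H
  atom 3: aromatic c, 3 neighbours → 0 H
  atom 4: aromatic c, 2 neighbours → 1 H
  atom 5: aromatic c, 3 neighbours → 0 H
  atom 6: aromatic c, 2 neighbours → 1 H
  atom 7: aromatic c, 2 neighbours → 1 H
  atom 8: aromatic c, 2 neighbours → 1 H
  atom 9: aromatic c, 2 neighbours → 1 H
  atom 10: aromatic c, 3 neighbours → 0 H
  atom 11: aromatic c, 2 neighbours → 1 H
  atom 12: aromatic c, 3 neighbours → 0 H
  atom 13: C, bond orders sum to 4 (valence 4) → 0 H
  atom 14: F (halogen, monovalent) → 0 H
  atom 15: F (halogen, monovalent) → 0 H
  atom 16: F (halogen, monovalent) → 0 H
Totals → C:12, H:9, F:3, O:1.

C12H9F3O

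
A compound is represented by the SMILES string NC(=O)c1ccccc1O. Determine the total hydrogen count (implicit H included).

7

Walk through each heavy atom and fill implicit hydrogens from standard valence (C 4, N 3, O 2, S 2, halogen 1); for lowercase aromatic atoms, an aromatic c carries 1 H when it has two neighbours and 0 H with three, and aromatic n carries 0 H:
  atom 1: N, bond orders sum to 1 (valence 3) → 2 H
  atom 2: C, bond orders sum to 4 (valence 4) → 0 H
  atom 3: O, bond orders sum to 2 (valence 2) → 0 H
  atom 4: aromatic c, 3 neighbours → 0 H
  atom 5: aromatic c, 2 neighbours → 1 H
  atom 6: aromatic c, 2 neighbours → 1 H
  atom 7: aromatic c, 2 neighbours → 1 H
  atom 8: aromatic c, 2 neighbours → 1 H
  atom 9: aromatic c, 3 neighbours → 0 H
  atom 10: O, bond orders sum to 1 (valence 2) → 1 H
Total hydrogens: 7.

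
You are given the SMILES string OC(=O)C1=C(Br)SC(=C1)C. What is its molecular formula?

C6H5BrO2S

Walk through each heavy atom and fill implicit hydrogens from standard valence (C 4, N 3, O 2, S 2, halogen 1):
  atom 1: O, bond orders sum to 1 (valence 2) → 1 H
  atom 2: C, bond orders sum to 4 (valence 4) → 0 H
  atom 3: O, bond orders sum to 2 (valence 2) → 0 H
  atom 4: C, bond orders sum to 4 (valence 4) → 0 H
  atom 5: C, bond orders sum to 4 (valence 4) → 0 H
  atom 6: Br (halogen, monovalent) → 0 H
  atom 7: S, bond orders sum to 2 (valence 2) → 0 H
  atom 8: C, bond orders sum to 4 (valence 4) → 0 H
  atom 9: C, bond orders sum to 3 (valence 4) → 1 H
  atom 10: C, bond orders sum to 1 (valence 4) → 3 H
Totals → C:6, H:5, Br:1, O:2, S:1.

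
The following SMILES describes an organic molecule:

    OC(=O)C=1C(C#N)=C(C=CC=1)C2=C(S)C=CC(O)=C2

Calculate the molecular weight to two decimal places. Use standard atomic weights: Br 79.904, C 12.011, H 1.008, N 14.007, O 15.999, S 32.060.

271.29 g/mol

First, the molecular formula is C14H9NO3S (counting implicit H from valence).
  C: 14 × 12.011 = 168.154
  H: 9 × 1.008 = 9.072
  N: 1 × 14.007 = 14.007
  O: 3 × 15.999 = 47.997
  S: 1 × 32.060 = 32.060
Sum: 14×12.011 + 9×1.008 + 1×14.007 + 3×15.999 + 1×32.060 = 271.290 → 271.29 g/mol.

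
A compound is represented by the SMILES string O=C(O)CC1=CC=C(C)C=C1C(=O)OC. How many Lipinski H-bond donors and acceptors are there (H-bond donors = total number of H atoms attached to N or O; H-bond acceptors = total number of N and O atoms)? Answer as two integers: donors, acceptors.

1, 4

Donors: find every N or O and count the H atoms it carries.
  atom 1 (O): bond orders sum to 2 → 0 H
  atom 3 (O): bond orders sum to 1 → 1 H
  atom 13 (O): bond orders sum to 2 → 0 H
  atom 14 (O): bond orders sum to 2 → 0 H
Lipinski HBD = 1.
Acceptors: N atoms = 0, O atoms = 4 → HBA = 4.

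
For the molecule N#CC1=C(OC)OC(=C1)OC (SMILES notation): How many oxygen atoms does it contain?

Scan the SMILES for O atoms (remember two-letter symbols like Cl and Br are single atoms).
Oxygen count: 3.

3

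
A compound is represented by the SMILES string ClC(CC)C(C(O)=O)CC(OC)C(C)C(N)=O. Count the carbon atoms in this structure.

11

Count every carbon token in the SMILES (each C, including those in ring-closure positions and inside branches).
Carbon count: 11.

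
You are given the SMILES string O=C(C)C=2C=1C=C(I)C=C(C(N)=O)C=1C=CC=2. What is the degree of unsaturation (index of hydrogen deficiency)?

9

Molecular formula: C13H10INO2.
DoU = (2C + 2 + N − H − X) / 2, where X is the halogen count and O/S are ignored.
    = (2·13 + 2 + 1 − 10 − 1) / 2 = 18 / 2 = 9.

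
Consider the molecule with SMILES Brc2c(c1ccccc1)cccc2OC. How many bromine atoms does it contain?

Scan the SMILES for Br atoms (remember two-letter symbols like Cl and Br are single atoms).
Bromine count: 1.

1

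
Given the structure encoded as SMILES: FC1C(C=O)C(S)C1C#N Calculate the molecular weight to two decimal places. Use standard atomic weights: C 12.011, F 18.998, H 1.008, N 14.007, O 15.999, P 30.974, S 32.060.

159.18 g/mol

First, the molecular formula is C6H6FNOS (counting implicit H from valence).
  C: 6 × 12.011 = 72.066
  F: 1 × 18.998 = 18.998
  H: 6 × 1.008 = 6.048
  N: 1 × 14.007 = 14.007
  O: 1 × 15.999 = 15.999
  S: 1 × 32.060 = 32.060
Sum: 6×12.011 + 1×18.998 + 6×1.008 + 1×14.007 + 1×15.999 + 1×32.060 = 159.178 → 159.18 g/mol.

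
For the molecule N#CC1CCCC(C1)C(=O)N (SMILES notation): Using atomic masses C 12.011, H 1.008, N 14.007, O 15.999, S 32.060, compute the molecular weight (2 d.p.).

First, the molecular formula is C8H12N2O (counting implicit H from valence).
  C: 8 × 12.011 = 96.088
  H: 12 × 1.008 = 12.096
  N: 2 × 14.007 = 28.014
  O: 1 × 15.999 = 15.999
Sum: 8×12.011 + 12×1.008 + 2×14.007 + 1×15.999 = 152.197 → 152.20 g/mol.

152.20 g/mol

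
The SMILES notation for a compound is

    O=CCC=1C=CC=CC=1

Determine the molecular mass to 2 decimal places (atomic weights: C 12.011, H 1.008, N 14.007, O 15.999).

First, the molecular formula is C8H8O (counting implicit H from valence).
  C: 8 × 12.011 = 96.088
  H: 8 × 1.008 = 8.064
  O: 1 × 15.999 = 15.999
Sum: 8×12.011 + 8×1.008 + 1×15.999 = 120.151 → 120.15 g/mol.

120.15 g/mol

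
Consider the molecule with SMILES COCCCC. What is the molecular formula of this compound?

C5H12O

Walk through each heavy atom and fill implicit hydrogens from standard valence (C 4, N 3, O 2, S 2, halogen 1):
  atom 1: C, bond orders sum to 1 (valence 4) → 3 H
  atom 2: O, bond orders sum to 2 (valence 2) → 0 H
  atom 3: C, bond orders sum to 2 (valence 4) → 2 H
  atom 4: C, bond orders sum to 2 (valence 4) → 2 H
  atom 5: C, bond orders sum to 2 (valence 4) → 2 H
  atom 6: C, bond orders sum to 1 (valence 4) → 3 H
Totals → C:5, H:12, O:1.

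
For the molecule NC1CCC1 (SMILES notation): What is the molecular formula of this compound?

C4H9N

Walk through each heavy atom and fill implicit hydrogens from standard valence (C 4, N 3, O 2, S 2, halogen 1):
  atom 1: N, bond orders sum to 1 (valence 3) → 2 H
  atom 2: C, bond orders sum to 3 (valence 4) → 1 H
  atom 3: C, bond orders sum to 2 (valence 4) → 2 H
  atom 4: C, bond orders sum to 2 (valence 4) → 2 H
  atom 5: C, bond orders sum to 2 (valence 4) → 2 H
Totals → C:4, H:9, N:1.
In Hill order: C4H9N.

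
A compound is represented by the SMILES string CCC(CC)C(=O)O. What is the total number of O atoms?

Scan the SMILES for O atoms (remember two-letter symbols like Cl and Br are single atoms).
Oxygen count: 2.

2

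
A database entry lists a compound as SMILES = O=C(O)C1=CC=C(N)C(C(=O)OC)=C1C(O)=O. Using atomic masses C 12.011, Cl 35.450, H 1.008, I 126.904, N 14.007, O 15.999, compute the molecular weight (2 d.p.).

First, the molecular formula is C10H9NO6 (counting implicit H from valence).
  C: 10 × 12.011 = 120.110
  H: 9 × 1.008 = 9.072
  N: 1 × 14.007 = 14.007
  O: 6 × 15.999 = 95.994
Sum: 10×12.011 + 9×1.008 + 1×14.007 + 6×15.999 = 239.183 → 239.18 g/mol.

239.18 g/mol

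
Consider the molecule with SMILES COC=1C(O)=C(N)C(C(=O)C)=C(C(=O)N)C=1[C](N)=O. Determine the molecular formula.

C11H13N3O5

Walk through each heavy atom and fill implicit hydrogens from standard valence (C 4, N 3, O 2, S 2, halogen 1):
  atom 1: C, bond orders sum to 1 (valence 4) → 3 H
  atom 2: O, bond orders sum to 2 (valence 2) → 0 H
  atom 3: C, bond orders sum to 4 (valence 4) → 0 H
  atom 4: C, bond orders sum to 4 (valence 4) → 0 H
  atom 5: O, bond orders sum to 1 (valence 2) → 1 H
  atom 6: C, bond orders sum to 4 (valence 4) → 0 H
  atom 7: N, bond orders sum to 1 (valence 3) → 2 H
  atom 8: C, bond orders sum to 4 (valence 4) → 0 H
  atom 9: C, bond orders sum to 4 (valence 4) → 0 H
  atom 10: O, bond orders sum to 2 (valence 2) → 0 H
  atom 11: C, bond orders sum to 1 (valence 4) → 3 H
  atom 12: C, bond orders sum to 4 (valence 4) → 0 H
  atom 13: C, bond orders sum to 4 (valence 4) → 0 H
  atom 14: O, bond orders sum to 2 (valence 2) → 0 H
  atom 15: N, bond orders sum to 1 (valence 3) → 2 H
  atom 16: C, bond orders sum to 4 (valence 4) → 0 H
  atom 17: C with explicit H count 0
  atom 18: N, bond orders sum to 1 (valence 3) → 2 H
  atom 19: O, bond orders sum to 2 (valence 2) → 0 H
Totals → C:11, H:13, N:3, O:5.
In Hill order: C11H13N3O5.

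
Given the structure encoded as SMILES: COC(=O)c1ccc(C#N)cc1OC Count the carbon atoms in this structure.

10

Count every carbon token in the SMILES (each C, including those in ring-closure positions and inside branches).
Carbon count: 10.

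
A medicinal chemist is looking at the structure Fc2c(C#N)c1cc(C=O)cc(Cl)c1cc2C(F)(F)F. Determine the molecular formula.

Walk through each heavy atom and fill implicit hydrogens from standard valence (C 4, N 3, O 2, S 2, halogen 1); for lowercase aromatic atoms, an aromatic c carries 1 H when it has two neighbours and 0 H with three, and aromatic n carries 0 H:
  atom 1: F (halogen, monovalent) → 0 H
  atom 2: aromatic c, 3 neighbours → 0 H
  atom 3: aromatic c, 3 neighbours → 0 H
  atom 4: C, bond orders sum to 4 (valence 4) → 0 H
  atom 5: N, bond orders sum to 3 (valence 3) → 0 H
  atom 6: aromatic c, 3 neighbours → 0 H
  atom 7: aromatic c, 2 neighbours → 1 H
  atom 8: aromatic c, 3 neighbours → 0 H
  atom 9: C, bond orders sum to 3 (valence 4) → 1 H
  atom 10: O, bond orders sum to 2 (valence 2) → 0 H
  atom 11: aromatic c, 2 neighbours → 1 H
  atom 12: aromatic c, 3 neighbours → 0 H
  atom 13: Cl (halogen, monovalent) → 0 H
  atom 14: aromatic c, 3 neighbours → 0 H
  atom 15: aromatic c, 2 neighbours → 1 H
  atom 16: aromatic c, 3 neighbours → 0 H
  atom 17: C, bond orders sum to 4 (valence 4) → 0 H
  atom 18: F (halogen, monovalent) → 0 H
  atom 19: F (halogen, monovalent) → 0 H
  atom 20: F (halogen, monovalent) → 0 H
Totals → C:13, H:4, Cl:1, F:4, N:1, O:1.
In Hill order: C13H4ClF4NO.

C13H4ClF4NO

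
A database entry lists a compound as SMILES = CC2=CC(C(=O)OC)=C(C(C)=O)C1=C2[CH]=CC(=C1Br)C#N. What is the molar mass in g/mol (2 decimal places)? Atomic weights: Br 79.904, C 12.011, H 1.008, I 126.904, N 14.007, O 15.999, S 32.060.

346.18 g/mol

First, the molecular formula is C16H12BrNO3 (counting implicit H from valence).
  Br: 1 × 79.904 = 79.904
  C: 16 × 12.011 = 192.176
  H: 12 × 1.008 = 12.096
  N: 1 × 14.007 = 14.007
  O: 3 × 15.999 = 47.997
Sum: 1×79.904 + 16×12.011 + 12×1.008 + 1×14.007 + 3×15.999 = 346.180 → 346.18 g/mol.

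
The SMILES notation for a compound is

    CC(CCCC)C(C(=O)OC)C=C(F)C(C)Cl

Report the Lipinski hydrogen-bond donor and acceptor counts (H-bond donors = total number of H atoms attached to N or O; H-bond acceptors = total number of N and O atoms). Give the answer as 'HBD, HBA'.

0, 2

Donors: find every N or O and count the H atoms it carries.
  atom 9 (O): bond orders sum to 2 → 0 H
  atom 10 (O): bond orders sum to 2 → 0 H
Lipinski HBD = 0.
Acceptors: N atoms = 0, O atoms = 2 → HBA = 2.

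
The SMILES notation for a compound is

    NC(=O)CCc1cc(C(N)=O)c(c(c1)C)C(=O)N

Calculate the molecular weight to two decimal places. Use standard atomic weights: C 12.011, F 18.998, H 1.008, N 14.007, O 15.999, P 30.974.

249.27 g/mol

First, the molecular formula is C12H15N3O3 (counting implicit H from valence).
  C: 12 × 12.011 = 144.132
  H: 15 × 1.008 = 15.120
  N: 3 × 14.007 = 42.021
  O: 3 × 15.999 = 47.997
Sum: 12×12.011 + 15×1.008 + 3×14.007 + 3×15.999 = 249.270 → 249.27 g/mol.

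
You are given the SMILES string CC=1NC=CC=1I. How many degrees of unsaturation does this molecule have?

Degree of unsaturation = (number of rings) + (number of π bonds).
Ring closures in the SMILES: 1.
π bonds: 2 double bonds (each 1 DoU) → 2 DoU from unsaturation.
Total DoU = 1 + 2 = 3.

3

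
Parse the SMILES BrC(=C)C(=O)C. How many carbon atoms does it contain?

4

Count every carbon token in the SMILES (each C, including those in ring-closure positions and inside branches).
Carbon count: 4.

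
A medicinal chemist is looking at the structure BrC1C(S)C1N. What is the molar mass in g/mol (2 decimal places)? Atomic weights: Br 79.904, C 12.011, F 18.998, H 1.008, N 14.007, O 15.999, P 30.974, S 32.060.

168.05 g/mol

First, the molecular formula is C3H6BrNS (counting implicit H from valence).
  Br: 1 × 79.904 = 79.904
  C: 3 × 12.011 = 36.033
  H: 6 × 1.008 = 6.048
  N: 1 × 14.007 = 14.007
  S: 1 × 32.060 = 32.060
Sum: 1×79.904 + 3×12.011 + 6×1.008 + 1×14.007 + 1×32.060 = 168.052 → 168.05 g/mol.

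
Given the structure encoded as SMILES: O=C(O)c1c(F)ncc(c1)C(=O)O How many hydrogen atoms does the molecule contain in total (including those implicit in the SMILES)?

Walk through each heavy atom and fill implicit hydrogens from standard valence (C 4, N 3, O 2, S 2, halogen 1); for lowercase aromatic atoms, an aromatic c carries 1 H when it has two neighbours and 0 H with three, and aromatic n carries 0 H:
  atom 1: O, bond orders sum to 2 (valence 2) → 0 H
  atom 2: C, bond orders sum to 4 (valence 4) → 0 H
  atom 3: O, bond orders sum to 1 (valence 2) → 1 H
  atom 4: aromatic c, 3 neighbours → 0 H
  atom 5: aromatic c, 3 neighbours → 0 H
  atom 6: F (halogen, monovalent) → 0 H
  atom 7: aromatic n, 2 neighbours → 0 H
  atom 8: aromatic c, 2 neighbours → 1 H
  atom 9: aromatic c, 3 neighbours → 0 H
  atom 10: aromatic c, 2 neighbours → 1 H
  atom 11: C, bond orders sum to 4 (valence 4) → 0 H
  atom 12: O, bond orders sum to 2 (valence 2) → 0 H
  atom 13: O, bond orders sum to 1 (valence 2) → 1 H
Total hydrogens: 4.

4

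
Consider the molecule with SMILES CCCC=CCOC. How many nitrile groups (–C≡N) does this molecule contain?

Scan the SMILES for the nitrile motif — none present.
Groups that are present: 1 alkene, 1 ether.

0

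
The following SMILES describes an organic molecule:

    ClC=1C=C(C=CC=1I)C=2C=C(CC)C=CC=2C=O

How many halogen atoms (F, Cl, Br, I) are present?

2

Halogen atoms appear at heavy-atom positions 1, 8 (1×Cl, 1×I).
Other groups present: 1 aldehyde.
Halogen count: 2.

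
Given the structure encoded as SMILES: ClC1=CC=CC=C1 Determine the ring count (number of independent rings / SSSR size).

In SMILES, each pair of matching ring-closure digits denotes one ring-closing bond; the number of such bonds equals the number of independent rings.
Ring-closure bonds here: 1.

1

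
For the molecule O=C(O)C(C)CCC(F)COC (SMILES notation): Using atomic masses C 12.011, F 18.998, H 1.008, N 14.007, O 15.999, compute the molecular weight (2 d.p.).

First, the molecular formula is C8H15FO3 (counting implicit H from valence).
  C: 8 × 12.011 = 96.088
  F: 1 × 18.998 = 18.998
  H: 15 × 1.008 = 15.120
  O: 3 × 15.999 = 47.997
Sum: 8×12.011 + 1×18.998 + 15×1.008 + 3×15.999 = 178.203 → 178.20 g/mol.

178.20 g/mol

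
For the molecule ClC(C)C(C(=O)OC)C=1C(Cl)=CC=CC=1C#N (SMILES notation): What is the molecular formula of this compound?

Walk through each heavy atom and fill implicit hydrogens from standard valence (C 4, N 3, O 2, S 2, halogen 1):
  atom 1: Cl (halogen, monovalent) → 0 H
  atom 2: C, bond orders sum to 3 (valence 4) → 1 H
  atom 3: C, bond orders sum to 1 (valence 4) → 3 H
  atom 4: C, bond orders sum to 3 (valence 4) → 1 H
  atom 5: C, bond orders sum to 4 (valence 4) → 0 H
  atom 6: O, bond orders sum to 2 (valence 2) → 0 H
  atom 7: O, bond orders sum to 2 (valence 2) → 0 H
  atom 8: C, bond orders sum to 1 (valence 4) → 3 H
  atom 9: C, bond orders sum to 4 (valence 4) → 0 H
  atom 10: C, bond orders sum to 4 (valence 4) → 0 H
  atom 11: Cl (halogen, monovalent) → 0 H
  atom 12: C, bond orders sum to 3 (valence 4) → 1 H
  atom 13: C, bond orders sum to 3 (valence 4) → 1 H
  atom 14: C, bond orders sum to 3 (valence 4) → 1 H
  atom 15: C, bond orders sum to 4 (valence 4) → 0 H
  atom 16: C, bond orders sum to 4 (valence 4) → 0 H
  atom 17: N, bond orders sum to 3 (valence 3) → 0 H
Totals → C:12, H:11, Cl:2, N:1, O:2.
In Hill order: C12H11Cl2NO2.

C12H11Cl2NO2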